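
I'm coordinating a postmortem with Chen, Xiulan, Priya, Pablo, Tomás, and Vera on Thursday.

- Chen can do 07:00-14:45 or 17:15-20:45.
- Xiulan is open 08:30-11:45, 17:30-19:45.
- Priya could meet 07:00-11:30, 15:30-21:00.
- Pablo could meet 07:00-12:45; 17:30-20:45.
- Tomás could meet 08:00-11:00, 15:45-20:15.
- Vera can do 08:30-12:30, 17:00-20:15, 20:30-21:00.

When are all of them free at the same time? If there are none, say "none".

08:30-11:00, 17:30-19:45

Chen ∩ Xiulan: 08:30-11:45, 17:30-19:45.
Chen ∩ Xiulan ∩ Priya: 08:30-11:30, 17:30-19:45.
Chen ∩ Xiulan ∩ Priya ∩ Pablo: 08:30-11:30, 17:30-19:45.
Chen ∩ Xiulan ∩ Priya ∩ Pablo ∩ Tomás: 08:30-11:00, 17:30-19:45.
Chen ∩ Xiulan ∩ Priya ∩ Pablo ∩ Tomás ∩ Vera: 08:30-11:00, 17:30-19:45.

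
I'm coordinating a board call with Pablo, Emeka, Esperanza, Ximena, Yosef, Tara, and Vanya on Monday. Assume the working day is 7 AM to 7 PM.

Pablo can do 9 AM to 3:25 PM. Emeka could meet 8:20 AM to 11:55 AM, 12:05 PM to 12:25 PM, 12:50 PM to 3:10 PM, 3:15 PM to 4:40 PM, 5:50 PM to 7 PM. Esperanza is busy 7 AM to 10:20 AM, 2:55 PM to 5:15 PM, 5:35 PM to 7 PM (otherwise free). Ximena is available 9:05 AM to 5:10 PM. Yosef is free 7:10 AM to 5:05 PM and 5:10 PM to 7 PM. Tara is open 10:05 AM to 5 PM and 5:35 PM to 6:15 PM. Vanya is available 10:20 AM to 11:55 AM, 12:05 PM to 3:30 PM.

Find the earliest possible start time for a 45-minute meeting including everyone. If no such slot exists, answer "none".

Pablo free: 09:00-15:25.
Emeka free: 08:20-11:55, 12:05-12:25, 12:50-15:10, 15:15-16:40, 17:50-19:00.
Esperanza free: 10:20-14:55, 17:15-17:35 (invert busy blocks within the working day).
Ximena free: 09:05-17:10.
Yosef free: 07:10-17:05, 17:10-19:00.
Tara free: 10:05-17:00, 17:35-18:15.
Vanya free: 10:20-11:55, 12:05-15:30.
Pablo ∩ Emeka: 09:00-11:55, 12:05-12:25, 12:50-15:10, 15:15-15:25.
Pablo ∩ Emeka ∩ Esperanza: 10:20-11:55, 12:05-12:25, 12:50-14:55.
Pablo ∩ Emeka ∩ Esperanza ∩ Ximena: 10:20-11:55, 12:05-12:25, 12:50-14:55.
Pablo ∩ Emeka ∩ Esperanza ∩ Ximena ∩ Yosef: 10:20-11:55, 12:05-12:25, 12:50-14:55.
Pablo ∩ Emeka ∩ Esperanza ∩ Ximena ∩ Yosef ∩ Tara: 10:20-11:55, 12:05-12:25, 12:50-14:55.
Pablo ∩ Emeka ∩ Esperanza ∩ Ximena ∩ Yosef ∩ Tara ∩ Vanya: 10:20-11:55, 12:05-12:25, 12:50-14:55.
The first common window of at least 45 minutes is 10:20-11:55, so the earliest start is 10:20.

10:20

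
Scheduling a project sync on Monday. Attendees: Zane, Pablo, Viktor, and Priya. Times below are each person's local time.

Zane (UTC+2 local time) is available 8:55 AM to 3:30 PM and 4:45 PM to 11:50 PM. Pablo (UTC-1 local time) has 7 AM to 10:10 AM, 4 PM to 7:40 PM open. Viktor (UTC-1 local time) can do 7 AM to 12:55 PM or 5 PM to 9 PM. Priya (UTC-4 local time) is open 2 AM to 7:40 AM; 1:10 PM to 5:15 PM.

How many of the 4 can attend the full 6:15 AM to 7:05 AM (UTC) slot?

Zane in UTC: 06:55-13:30, 14:45-21:50 (subtract 2h to convert from UTC+2).
Pablo in UTC: 08:00-11:10, 17:00-20:40 (add 1h to convert from UTC-1).
Viktor in UTC: 08:00-13:55, 18:00-22:00 (add 1h to convert from UTC-1).
Priya in UTC: 06:00-11:40, 17:10-21:15 (add 4h to convert from UTC-4).
Priya can make the full 06:15-07:05 slot — that's 1.

1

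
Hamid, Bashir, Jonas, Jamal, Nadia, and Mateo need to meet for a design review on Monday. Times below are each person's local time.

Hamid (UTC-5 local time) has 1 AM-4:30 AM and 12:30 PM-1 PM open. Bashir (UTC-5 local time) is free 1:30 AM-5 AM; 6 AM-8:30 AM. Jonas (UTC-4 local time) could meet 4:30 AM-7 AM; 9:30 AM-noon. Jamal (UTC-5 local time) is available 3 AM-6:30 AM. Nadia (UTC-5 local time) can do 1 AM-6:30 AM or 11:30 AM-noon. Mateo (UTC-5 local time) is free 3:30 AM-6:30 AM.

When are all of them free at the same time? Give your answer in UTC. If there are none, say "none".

Hamid in UTC: 06:00-09:30, 17:30-18:00 (add 5h to convert from UTC-5).
Bashir in UTC: 06:30-10:00, 11:00-13:30 (add 5h to convert from UTC-5).
Jonas in UTC: 08:30-11:00, 13:30-16:00 (add 4h to convert from UTC-4).
Jamal in UTC: 08:00-11:30 (add 5h to convert from UTC-5).
Nadia in UTC: 06:00-11:30, 16:30-17:00 (add 5h to convert from UTC-5).
Mateo in UTC: 08:30-11:30 (add 5h to convert from UTC-5).
Hamid ∩ Bashir: 06:30-09:30.
Hamid ∩ Bashir ∩ Jonas: 08:30-09:30.
Hamid ∩ Bashir ∩ Jonas ∩ Jamal: 08:30-09:30.
Hamid ∩ Bashir ∩ Jonas ∩ Jamal ∩ Nadia: 08:30-09:30.
Hamid ∩ Bashir ∩ Jonas ∩ Jamal ∩ Nadia ∩ Mateo: 08:30-09:30.

08:30-09:30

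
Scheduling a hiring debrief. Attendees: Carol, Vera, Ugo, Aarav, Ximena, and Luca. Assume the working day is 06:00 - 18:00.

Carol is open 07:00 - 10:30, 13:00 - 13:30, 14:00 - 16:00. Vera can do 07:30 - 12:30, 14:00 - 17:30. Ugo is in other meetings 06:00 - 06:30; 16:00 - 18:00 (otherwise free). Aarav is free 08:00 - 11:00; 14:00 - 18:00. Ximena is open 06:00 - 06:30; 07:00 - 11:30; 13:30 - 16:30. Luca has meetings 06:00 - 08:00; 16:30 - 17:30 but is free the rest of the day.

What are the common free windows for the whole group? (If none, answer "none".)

08:00-10:30, 14:00-16:00

Carol free: 07:00-10:30, 13:00-13:30, 14:00-16:00.
Vera free: 07:30-12:30, 14:00-17:30.
Ugo free: 06:30-16:00 (invert busy blocks within the working day).
Aarav free: 08:00-11:00, 14:00-18:00.
Ximena free: 06:00-06:30, 07:00-11:30, 13:30-16:30.
Luca free: 08:00-16:30, 17:30-18:00 (invert busy blocks within the working day).
Carol ∩ Vera: 07:30-10:30, 14:00-16:00.
Carol ∩ Vera ∩ Ugo: 07:30-10:30, 14:00-16:00.
Carol ∩ Vera ∩ Ugo ∩ Aarav: 08:00-10:30, 14:00-16:00.
Carol ∩ Vera ∩ Ugo ∩ Aarav ∩ Ximena: 08:00-10:30, 14:00-16:00.
Carol ∩ Vera ∩ Ugo ∩ Aarav ∩ Ximena ∩ Luca: 08:00-10:30, 14:00-16:00.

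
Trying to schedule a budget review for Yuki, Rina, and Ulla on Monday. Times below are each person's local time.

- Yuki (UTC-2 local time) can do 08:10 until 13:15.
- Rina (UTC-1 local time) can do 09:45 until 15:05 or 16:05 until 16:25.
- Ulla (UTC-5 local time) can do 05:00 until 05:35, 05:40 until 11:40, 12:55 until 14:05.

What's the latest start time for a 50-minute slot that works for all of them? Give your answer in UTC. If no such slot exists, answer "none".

Yuki in UTC: 10:10-15:15 (add 2h to convert from UTC-2).
Rina in UTC: 10:45-16:05, 17:05-17:25 (add 1h to convert from UTC-1).
Ulla in UTC: 10:00-10:35, 10:40-16:40, 17:55-19:05 (add 5h to convert from UTC-5).
Yuki ∩ Rina: 10:45-15:15.
Yuki ∩ Rina ∩ Ulla: 10:45-15:15.
The last common window of at least 50 minutes is 10:45-15:15; a 50-minute meeting can start as late as 14:25 and still end by 15:15.

14:25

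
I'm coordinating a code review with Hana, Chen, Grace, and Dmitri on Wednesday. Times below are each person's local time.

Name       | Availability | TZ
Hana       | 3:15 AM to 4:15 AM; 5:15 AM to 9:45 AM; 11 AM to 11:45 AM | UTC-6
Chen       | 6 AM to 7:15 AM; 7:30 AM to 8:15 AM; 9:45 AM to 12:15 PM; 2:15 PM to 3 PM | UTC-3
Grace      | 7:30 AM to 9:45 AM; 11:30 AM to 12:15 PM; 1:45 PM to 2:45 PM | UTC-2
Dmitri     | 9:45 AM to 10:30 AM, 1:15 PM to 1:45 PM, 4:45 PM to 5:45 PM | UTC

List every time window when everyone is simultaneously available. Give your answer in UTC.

09:45-10:15, 13:30-13:45

Hana in UTC: 09:15-10:15, 11:15-15:45, 17:00-17:45 (add 6h to convert from UTC-6).
Chen in UTC: 09:00-10:15, 10:30-11:15, 12:45-15:15, 17:15-18:00 (add 3h to convert from UTC-3).
Grace in UTC: 09:30-11:45, 13:30-14:15, 15:45-16:45 (add 2h to convert from UTC-2).
Dmitri in UTC: 09:45-10:30, 13:15-13:45, 16:45-17:45.
Hana ∩ Chen: 09:15-10:15, 12:45-15:15, 17:15-17:45.
Hana ∩ Chen ∩ Grace: 09:30-10:15, 13:30-14:15.
Hana ∩ Chen ∩ Grace ∩ Dmitri: 09:45-10:15, 13:30-13:45.
Those are the intersection windows.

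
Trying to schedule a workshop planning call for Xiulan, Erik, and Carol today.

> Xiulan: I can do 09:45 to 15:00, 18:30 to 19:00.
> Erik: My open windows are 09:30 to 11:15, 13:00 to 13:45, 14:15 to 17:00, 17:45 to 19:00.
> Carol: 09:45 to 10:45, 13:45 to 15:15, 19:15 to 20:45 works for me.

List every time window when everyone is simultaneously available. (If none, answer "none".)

09:45-10:45, 14:15-15:00

Xiulan ∩ Erik: 09:45-11:15, 13:00-13:45, 14:15-15:00, 18:30-19:00.
Xiulan ∩ Erik ∩ Carol: 09:45-10:45, 14:15-15:00.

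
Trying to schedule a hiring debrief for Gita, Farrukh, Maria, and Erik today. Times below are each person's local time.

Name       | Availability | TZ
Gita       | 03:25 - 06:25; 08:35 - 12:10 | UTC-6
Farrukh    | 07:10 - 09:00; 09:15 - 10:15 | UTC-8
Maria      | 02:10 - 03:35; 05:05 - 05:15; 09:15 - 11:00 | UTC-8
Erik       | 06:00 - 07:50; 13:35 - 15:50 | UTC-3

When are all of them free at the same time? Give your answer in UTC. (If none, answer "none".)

Gita in UTC: 09:25-12:25, 14:35-18:10 (add 6h to convert from UTC-6).
Farrukh in UTC: 15:10-17:00, 17:15-18:15 (add 8h to convert from UTC-8).
Maria in UTC: 10:10-11:35, 13:05-13:15, 17:15-19:00 (add 8h to convert from UTC-8).
Erik in UTC: 09:00-10:50, 16:35-18:50 (add 3h to convert from UTC-3).
Gita ∩ Farrukh: 15:10-17:00, 17:15-18:10.
Gita ∩ Farrukh ∩ Maria: 17:15-18:10.
Gita ∩ Farrukh ∩ Maria ∩ Erik: 17:15-18:10.

17:15-18:10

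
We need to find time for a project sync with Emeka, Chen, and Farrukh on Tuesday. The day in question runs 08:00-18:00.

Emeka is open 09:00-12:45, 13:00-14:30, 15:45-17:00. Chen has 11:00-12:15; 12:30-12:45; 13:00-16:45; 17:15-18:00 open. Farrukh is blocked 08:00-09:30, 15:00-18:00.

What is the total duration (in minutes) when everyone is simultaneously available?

Emeka free: 09:00-12:45, 13:00-14:30, 15:45-17:00.
Chen free: 11:00-12:15, 12:30-12:45, 13:00-16:45, 17:15-18:00.
Farrukh free: 09:30-15:00 (invert busy blocks within the working day).
Emeka ∩ Chen: 11:00-12:15, 12:30-12:45, 13:00-14:30, 15:45-16:45.
Emeka ∩ Chen ∩ Farrukh: 11:00-12:15, 12:30-12:45, 13:00-14:30.
Summing the common windows: 75 + 15 + 90 = 180 minutes.

180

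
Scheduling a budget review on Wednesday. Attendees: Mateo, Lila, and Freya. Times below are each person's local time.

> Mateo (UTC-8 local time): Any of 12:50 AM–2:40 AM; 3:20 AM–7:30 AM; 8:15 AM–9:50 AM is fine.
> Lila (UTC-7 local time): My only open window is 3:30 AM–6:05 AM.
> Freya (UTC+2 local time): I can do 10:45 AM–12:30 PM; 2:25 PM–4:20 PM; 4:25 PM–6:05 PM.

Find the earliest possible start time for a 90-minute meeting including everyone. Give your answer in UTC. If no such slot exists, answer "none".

Mateo in UTC: 08:50-10:40, 11:20-15:30, 16:15-17:50 (add 8h to convert from UTC-8).
Lila in UTC: 10:30-13:05 (add 7h to convert from UTC-7).
Freya in UTC: 08:45-10:30, 12:25-14:20, 14:25-16:05 (subtract 2h to convert from UTC+2).
Mateo ∩ Lila: 10:30-10:40, 11:20-13:05.
Mateo ∩ Lila ∩ Freya: 12:25-13:05.
So the common availability across everyone is 12:25-13:05.
No common window is at least 90 minutes long.

none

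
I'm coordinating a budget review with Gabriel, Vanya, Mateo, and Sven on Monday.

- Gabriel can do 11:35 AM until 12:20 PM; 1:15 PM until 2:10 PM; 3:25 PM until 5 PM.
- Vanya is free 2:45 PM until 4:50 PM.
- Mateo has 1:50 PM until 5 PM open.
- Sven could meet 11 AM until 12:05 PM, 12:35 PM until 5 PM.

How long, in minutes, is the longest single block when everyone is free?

85

Gabriel ∩ Vanya: 15:25-16:50.
Gabriel ∩ Vanya ∩ Mateo: 15:25-16:50.
Gabriel ∩ Vanya ∩ Mateo ∩ Sven: 15:25-16:50.
So the common availability across everyone is 15:25-16:50.
The longest is 15:25-16:50 at 85 minutes.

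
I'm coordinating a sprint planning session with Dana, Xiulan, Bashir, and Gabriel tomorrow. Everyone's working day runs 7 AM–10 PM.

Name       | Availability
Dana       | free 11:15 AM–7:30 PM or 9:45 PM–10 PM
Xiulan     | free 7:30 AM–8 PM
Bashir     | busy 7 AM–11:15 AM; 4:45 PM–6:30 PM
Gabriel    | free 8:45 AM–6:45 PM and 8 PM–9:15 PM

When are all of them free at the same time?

11:15-16:45, 18:30-18:45

Dana free: 11:15-19:30, 21:45-22:00.
Xiulan free: 07:30-20:00.
Bashir free: 11:15-16:45, 18:30-22:00 (invert busy blocks within the working day).
Gabriel free: 08:45-18:45, 20:00-21:15.
Dana ∩ Xiulan: 11:15-19:30.
Dana ∩ Xiulan ∩ Bashir: 11:15-16:45, 18:30-19:30.
Dana ∩ Xiulan ∩ Bashir ∩ Gabriel: 11:15-16:45, 18:30-18:45.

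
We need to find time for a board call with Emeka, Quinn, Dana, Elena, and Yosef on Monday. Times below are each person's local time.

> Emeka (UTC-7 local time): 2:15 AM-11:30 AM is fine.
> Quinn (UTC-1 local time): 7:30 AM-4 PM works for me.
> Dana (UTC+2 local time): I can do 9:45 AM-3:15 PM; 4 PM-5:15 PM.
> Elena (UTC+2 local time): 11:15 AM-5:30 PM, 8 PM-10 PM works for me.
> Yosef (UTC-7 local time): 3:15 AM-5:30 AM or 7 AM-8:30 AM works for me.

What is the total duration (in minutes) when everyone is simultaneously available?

210

Emeka in UTC: 09:15-18:30 (add 7h to convert from UTC-7).
Quinn in UTC: 08:30-17:00 (add 1h to convert from UTC-1).
Dana in UTC: 07:45-13:15, 14:00-15:15 (subtract 2h to convert from UTC+2).
Elena in UTC: 09:15-15:30, 18:00-20:00 (subtract 2h to convert from UTC+2).
Yosef in UTC: 10:15-12:30, 14:00-15:30 (add 7h to convert from UTC-7).
Emeka ∩ Quinn: 09:15-17:00.
Emeka ∩ Quinn ∩ Dana: 09:15-13:15, 14:00-15:15.
Emeka ∩ Quinn ∩ Dana ∩ Elena: 09:15-13:15, 14:00-15:15.
Emeka ∩ Quinn ∩ Dana ∩ Elena ∩ Yosef: 10:15-12:30, 14:00-15:15.
Summing the common windows: 135 + 75 = 210 minutes.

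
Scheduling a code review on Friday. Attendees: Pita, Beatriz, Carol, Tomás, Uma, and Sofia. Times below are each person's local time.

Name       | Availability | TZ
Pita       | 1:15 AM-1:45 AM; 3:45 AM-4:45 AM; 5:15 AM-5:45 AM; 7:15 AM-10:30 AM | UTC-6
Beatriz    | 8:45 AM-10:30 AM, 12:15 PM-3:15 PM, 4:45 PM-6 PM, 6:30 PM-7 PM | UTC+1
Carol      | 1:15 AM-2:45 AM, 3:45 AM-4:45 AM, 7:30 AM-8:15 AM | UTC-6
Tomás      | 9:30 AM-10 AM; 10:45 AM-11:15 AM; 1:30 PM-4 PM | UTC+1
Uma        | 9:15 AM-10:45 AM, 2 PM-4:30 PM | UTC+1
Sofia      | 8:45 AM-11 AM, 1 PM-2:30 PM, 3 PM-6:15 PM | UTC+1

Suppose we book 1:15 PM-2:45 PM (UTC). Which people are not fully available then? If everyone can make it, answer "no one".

Pita in UTC: 07:15-07:45, 09:45-10:45, 11:15-11:45, 13:15-16:30 (add 6h to convert from UTC-6).
Beatriz in UTC: 07:45-09:30, 11:15-14:15, 15:45-17:00, 17:30-18:00 (subtract 1h to convert from UTC+1).
Carol in UTC: 07:15-08:45, 09:45-10:45, 13:30-14:15 (add 6h to convert from UTC-6).
Tomás in UTC: 08:30-09:00, 09:45-10:15, 12:30-15:00 (subtract 1h to convert from UTC+1).
Uma in UTC: 08:15-09:45, 13:00-15:30 (subtract 1h to convert from UTC+1).
Sofia in UTC: 07:45-10:00, 12:00-13:30, 14:00-17:15 (subtract 1h to convert from UTC+1).
Pita: free for 13:15-14:45. Beatriz: not fully free for 13:15-14:45. Carol: not fully free for 13:15-14:45. Tomás: free for 13:15-14:45. Uma: free for 13:15-14:45. Sofia: not fully free for 13:15-14:45.

Beatriz, Carol, Sofia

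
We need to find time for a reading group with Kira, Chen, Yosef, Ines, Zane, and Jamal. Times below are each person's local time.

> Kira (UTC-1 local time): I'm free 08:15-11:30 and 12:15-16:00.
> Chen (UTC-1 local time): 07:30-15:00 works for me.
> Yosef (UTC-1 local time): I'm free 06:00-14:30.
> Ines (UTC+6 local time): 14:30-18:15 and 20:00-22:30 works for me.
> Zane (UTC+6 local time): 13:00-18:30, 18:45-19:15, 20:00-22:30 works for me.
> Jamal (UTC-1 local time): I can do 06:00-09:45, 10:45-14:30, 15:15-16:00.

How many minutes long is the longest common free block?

Kira in UTC: 09:15-12:30, 13:15-17:00 (add 1h to convert from UTC-1).
Chen in UTC: 08:30-16:00 (add 1h to convert from UTC-1).
Yosef in UTC: 07:00-15:30 (add 1h to convert from UTC-1).
Ines in UTC: 08:30-12:15, 14:00-16:30 (subtract 6h to convert from UTC+6).
Zane in UTC: 07:00-12:30, 12:45-13:15, 14:00-16:30 (subtract 6h to convert from UTC+6).
Jamal in UTC: 07:00-10:45, 11:45-15:30, 16:15-17:00 (add 1h to convert from UTC-1).
Kira ∩ Chen: 09:15-12:30, 13:15-16:00.
Kira ∩ Chen ∩ Yosef: 09:15-12:30, 13:15-15:30.
Kira ∩ Chen ∩ Yosef ∩ Ines: 09:15-12:15, 14:00-15:30.
Kira ∩ Chen ∩ Yosef ∩ Ines ∩ Zane: 09:15-12:15, 14:00-15:30.
Kira ∩ Chen ∩ Yosef ∩ Ines ∩ Zane ∩ Jamal: 09:15-10:45, 11:45-12:15, 14:00-15:30.
Those are the intersection windows.
The longest is 09:15-10:45 at 90 minutes.

90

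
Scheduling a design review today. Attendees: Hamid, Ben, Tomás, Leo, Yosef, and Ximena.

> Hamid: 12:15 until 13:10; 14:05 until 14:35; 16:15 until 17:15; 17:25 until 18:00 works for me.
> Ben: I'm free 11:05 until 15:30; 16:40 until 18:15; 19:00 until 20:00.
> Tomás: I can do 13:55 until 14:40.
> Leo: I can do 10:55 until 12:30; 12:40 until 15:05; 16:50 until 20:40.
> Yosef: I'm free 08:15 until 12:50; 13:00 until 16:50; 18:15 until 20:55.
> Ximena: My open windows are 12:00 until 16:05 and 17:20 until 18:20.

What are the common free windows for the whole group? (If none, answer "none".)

Hamid ∩ Ben: 12:15-13:10, 14:05-14:35, 16:40-17:15, 17:25-18:00.
Hamid ∩ Ben ∩ Tomás: 14:05-14:35.
Hamid ∩ Ben ∩ Tomás ∩ Leo: 14:05-14:35.
Hamid ∩ Ben ∩ Tomás ∩ Leo ∩ Yosef: 14:05-14:35.
Hamid ∩ Ben ∩ Tomás ∩ Leo ∩ Yosef ∩ Ximena: 14:05-14:35.

14:05-14:35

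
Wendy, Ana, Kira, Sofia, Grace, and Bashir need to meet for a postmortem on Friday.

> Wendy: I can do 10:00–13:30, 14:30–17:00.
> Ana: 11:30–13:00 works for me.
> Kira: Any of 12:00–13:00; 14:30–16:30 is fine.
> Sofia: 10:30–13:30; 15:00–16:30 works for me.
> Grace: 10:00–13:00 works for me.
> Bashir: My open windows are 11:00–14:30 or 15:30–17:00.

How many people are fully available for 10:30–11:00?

Wendy, Sofia, and Grace can make the full 10:30-11:00 slot — that's 3.

3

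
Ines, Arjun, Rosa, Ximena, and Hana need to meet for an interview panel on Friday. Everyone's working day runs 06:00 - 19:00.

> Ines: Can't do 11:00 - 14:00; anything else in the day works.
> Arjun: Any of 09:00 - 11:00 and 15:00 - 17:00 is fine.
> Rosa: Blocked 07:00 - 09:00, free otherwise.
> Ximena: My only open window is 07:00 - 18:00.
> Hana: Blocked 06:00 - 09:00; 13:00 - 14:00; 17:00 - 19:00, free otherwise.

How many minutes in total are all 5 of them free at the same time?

Ines free: 06:00-11:00, 14:00-19:00 (invert busy blocks within the working day).
Arjun free: 09:00-11:00, 15:00-17:00.
Rosa free: 06:00-07:00, 09:00-19:00 (invert busy blocks within the working day).
Ximena free: 07:00-18:00.
Hana free: 09:00-13:00, 14:00-17:00 (invert busy blocks within the working day).
Ines ∩ Arjun: 09:00-11:00, 15:00-17:00.
Ines ∩ Arjun ∩ Rosa: 09:00-11:00, 15:00-17:00.
Ines ∩ Arjun ∩ Rosa ∩ Ximena: 09:00-11:00, 15:00-17:00.
Ines ∩ Arjun ∩ Rosa ∩ Ximena ∩ Hana: 09:00-11:00, 15:00-17:00.
Those are the intersection windows.
Summing the common windows: 120 + 120 = 240 minutes.

240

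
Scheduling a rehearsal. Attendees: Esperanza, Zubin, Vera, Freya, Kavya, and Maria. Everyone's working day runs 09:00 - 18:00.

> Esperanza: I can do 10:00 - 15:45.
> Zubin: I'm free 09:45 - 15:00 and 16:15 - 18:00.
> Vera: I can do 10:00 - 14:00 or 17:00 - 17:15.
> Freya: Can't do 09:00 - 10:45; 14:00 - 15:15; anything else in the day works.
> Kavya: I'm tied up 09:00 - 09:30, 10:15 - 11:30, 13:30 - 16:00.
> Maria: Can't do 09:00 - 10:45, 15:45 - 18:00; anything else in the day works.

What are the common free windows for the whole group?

Esperanza free: 10:00-15:45.
Zubin free: 09:45-15:00, 16:15-18:00.
Vera free: 10:00-14:00, 17:00-17:15.
Freya free: 10:45-14:00, 15:15-18:00 (invert busy blocks within the working day).
Kavya free: 09:30-10:15, 11:30-13:30, 16:00-18:00 (invert busy blocks within the working day).
Maria free: 10:45-15:45 (invert busy blocks within the working day).
Esperanza ∩ Zubin: 10:00-15:00.
Esperanza ∩ Zubin ∩ Vera: 10:00-14:00.
Esperanza ∩ Zubin ∩ Vera ∩ Freya: 10:45-14:00.
Esperanza ∩ Zubin ∩ Vera ∩ Freya ∩ Kavya: 11:30-13:30.
Esperanza ∩ Zubin ∩ Vera ∩ Freya ∩ Kavya ∩ Maria: 11:30-13:30.
Those are the intersection windows.

11:30-13:30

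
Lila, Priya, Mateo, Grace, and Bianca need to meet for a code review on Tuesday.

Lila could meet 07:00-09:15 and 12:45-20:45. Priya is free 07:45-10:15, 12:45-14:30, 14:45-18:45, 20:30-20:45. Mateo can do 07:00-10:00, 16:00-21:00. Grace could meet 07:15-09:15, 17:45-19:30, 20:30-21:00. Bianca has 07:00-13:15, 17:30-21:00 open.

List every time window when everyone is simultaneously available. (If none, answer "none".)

Lila ∩ Priya: 07:45-09:15, 12:45-14:30, 14:45-18:45, 20:30-20:45.
Lila ∩ Priya ∩ Mateo: 07:45-09:15, 16:00-18:45, 20:30-20:45.
Lila ∩ Priya ∩ Mateo ∩ Grace: 07:45-09:15, 17:45-18:45, 20:30-20:45.
Lila ∩ Priya ∩ Mateo ∩ Grace ∩ Bianca: 07:45-09:15, 17:45-18:45, 20:30-20:45.
Those are the intersection windows.

07:45-09:15, 17:45-18:45, 20:30-20:45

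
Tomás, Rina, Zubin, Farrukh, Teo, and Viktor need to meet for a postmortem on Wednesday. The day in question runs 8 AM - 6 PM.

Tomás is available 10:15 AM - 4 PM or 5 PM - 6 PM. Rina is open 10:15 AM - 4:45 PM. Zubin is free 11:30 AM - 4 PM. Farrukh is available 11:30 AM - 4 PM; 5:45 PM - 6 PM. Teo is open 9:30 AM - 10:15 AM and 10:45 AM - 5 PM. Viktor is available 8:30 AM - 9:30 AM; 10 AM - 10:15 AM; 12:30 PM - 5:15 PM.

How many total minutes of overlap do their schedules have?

210

Tomás ∩ Rina: 10:15-16:00.
Tomás ∩ Rina ∩ Zubin: 11:30-16:00.
Tomás ∩ Rina ∩ Zubin ∩ Farrukh: 11:30-16:00.
Tomás ∩ Rina ∩ Zubin ∩ Farrukh ∩ Teo: 11:30-16:00.
Tomás ∩ Rina ∩ Zubin ∩ Farrukh ∩ Teo ∩ Viktor: 12:30-16:00.
Those are the intersection windows.
That's a single block of 210 minutes.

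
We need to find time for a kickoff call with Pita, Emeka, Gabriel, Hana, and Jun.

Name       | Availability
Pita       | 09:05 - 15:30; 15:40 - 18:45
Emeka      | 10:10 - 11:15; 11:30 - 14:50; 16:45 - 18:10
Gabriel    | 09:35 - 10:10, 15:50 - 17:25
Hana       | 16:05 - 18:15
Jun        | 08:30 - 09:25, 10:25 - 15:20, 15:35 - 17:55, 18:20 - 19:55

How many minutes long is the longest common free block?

40

Pita ∩ Emeka: 10:10-11:15, 11:30-14:50, 16:45-18:10.
Pita ∩ Emeka ∩ Gabriel: 16:45-17:25.
Pita ∩ Emeka ∩ Gabriel ∩ Hana: 16:45-17:25.
Pita ∩ Emeka ∩ Gabriel ∩ Hana ∩ Jun: 16:45-17:25.
Those are the intersection windows.
The longest is 16:45-17:25 at 40 minutes.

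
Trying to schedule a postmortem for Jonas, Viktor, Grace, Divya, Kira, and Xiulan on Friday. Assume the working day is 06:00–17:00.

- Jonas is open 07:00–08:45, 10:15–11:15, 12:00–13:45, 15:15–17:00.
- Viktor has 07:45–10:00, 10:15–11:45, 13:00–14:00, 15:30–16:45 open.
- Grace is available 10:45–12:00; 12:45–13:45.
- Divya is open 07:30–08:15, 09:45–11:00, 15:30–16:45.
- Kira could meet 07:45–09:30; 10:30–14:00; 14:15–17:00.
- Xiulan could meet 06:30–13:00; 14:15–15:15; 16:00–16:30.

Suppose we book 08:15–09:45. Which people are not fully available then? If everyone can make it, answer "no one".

Jonas: not fully free for 08:15-09:45. Viktor: free for 08:15-09:45. Grace: not fully free for 08:15-09:45. Divya: not fully free for 08:15-09:45. Kira: not fully free for 08:15-09:45. Xiulan: free for 08:15-09:45.

Divya, Grace, Jonas, Kira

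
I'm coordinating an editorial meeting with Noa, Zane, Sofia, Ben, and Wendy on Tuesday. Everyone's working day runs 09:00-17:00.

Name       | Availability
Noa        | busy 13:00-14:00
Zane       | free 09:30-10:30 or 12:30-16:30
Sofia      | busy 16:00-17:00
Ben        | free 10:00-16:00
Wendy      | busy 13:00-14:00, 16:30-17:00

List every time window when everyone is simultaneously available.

Noa free: 09:00-13:00, 14:00-17:00 (invert busy blocks within the working day).
Zane free: 09:30-10:30, 12:30-16:30.
Sofia free: 09:00-16:00 (invert busy blocks within the working day).
Ben free: 10:00-16:00.
Wendy free: 09:00-13:00, 14:00-16:30 (invert busy blocks within the working day).
Noa ∩ Zane: 09:30-10:30, 12:30-13:00, 14:00-16:30.
Noa ∩ Zane ∩ Sofia: 09:30-10:30, 12:30-13:00, 14:00-16:00.
Noa ∩ Zane ∩ Sofia ∩ Ben: 10:00-10:30, 12:30-13:00, 14:00-16:00.
Noa ∩ Zane ∩ Sofia ∩ Ben ∩ Wendy: 10:00-10:30, 12:30-13:00, 14:00-16:00.
So the common availability across everyone is 10:00-10:30, 12:30-13:00, 14:00-16:00.

10:00-10:30, 12:30-13:00, 14:00-16:00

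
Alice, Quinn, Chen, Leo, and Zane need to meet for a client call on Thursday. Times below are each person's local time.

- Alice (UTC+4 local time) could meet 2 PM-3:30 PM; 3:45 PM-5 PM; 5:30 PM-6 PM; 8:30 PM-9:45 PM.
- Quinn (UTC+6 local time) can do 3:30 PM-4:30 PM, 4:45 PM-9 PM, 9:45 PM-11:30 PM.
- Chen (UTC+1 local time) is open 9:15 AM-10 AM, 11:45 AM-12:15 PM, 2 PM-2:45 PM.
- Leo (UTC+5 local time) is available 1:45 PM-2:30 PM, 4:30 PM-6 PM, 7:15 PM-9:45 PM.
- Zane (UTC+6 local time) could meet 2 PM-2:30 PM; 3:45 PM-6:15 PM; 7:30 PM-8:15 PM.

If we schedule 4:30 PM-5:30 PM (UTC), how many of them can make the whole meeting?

Alice in UTC: 10:00-11:30, 11:45-13:00, 13:30-14:00, 16:30-17:45 (subtract 4h to convert from UTC+4).
Quinn in UTC: 09:30-10:30, 10:45-15:00, 15:45-17:30 (subtract 6h to convert from UTC+6).
Chen in UTC: 08:15-09:00, 10:45-11:15, 13:00-13:45 (subtract 1h to convert from UTC+1).
Leo in UTC: 08:45-09:30, 11:30-13:00, 14:15-16:45 (subtract 5h to convert from UTC+5).
Zane in UTC: 08:00-08:30, 09:45-12:15, 13:30-14:15 (subtract 6h to convert from UTC+6).
Alice and Quinn can make the full 16:30-17:30 slot — that's 2.

2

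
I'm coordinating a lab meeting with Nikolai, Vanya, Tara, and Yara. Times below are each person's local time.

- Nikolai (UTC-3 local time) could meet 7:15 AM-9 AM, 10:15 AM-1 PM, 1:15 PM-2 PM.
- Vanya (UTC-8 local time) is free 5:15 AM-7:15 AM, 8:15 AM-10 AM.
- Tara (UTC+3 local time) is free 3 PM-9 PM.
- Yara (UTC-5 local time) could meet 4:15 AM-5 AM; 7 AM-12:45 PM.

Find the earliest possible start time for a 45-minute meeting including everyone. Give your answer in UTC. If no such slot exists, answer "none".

Nikolai in UTC: 10:15-12:00, 13:15-16:00, 16:15-17:00 (add 3h to convert from UTC-3).
Vanya in UTC: 13:15-15:15, 16:15-18:00 (add 8h to convert from UTC-8).
Tara in UTC: 12:00-18:00 (subtract 3h to convert from UTC+3).
Yara in UTC: 09:15-10:00, 12:00-17:45 (add 5h to convert from UTC-5).
Nikolai ∩ Vanya: 13:15-15:15, 16:15-17:00.
Nikolai ∩ Vanya ∩ Tara: 13:15-15:15, 16:15-17:00.
Nikolai ∩ Vanya ∩ Tara ∩ Yara: 13:15-15:15, 16:15-17:00.
The first common window of at least 45 minutes is 13:15-15:15, so the earliest start is 13:15.

13:15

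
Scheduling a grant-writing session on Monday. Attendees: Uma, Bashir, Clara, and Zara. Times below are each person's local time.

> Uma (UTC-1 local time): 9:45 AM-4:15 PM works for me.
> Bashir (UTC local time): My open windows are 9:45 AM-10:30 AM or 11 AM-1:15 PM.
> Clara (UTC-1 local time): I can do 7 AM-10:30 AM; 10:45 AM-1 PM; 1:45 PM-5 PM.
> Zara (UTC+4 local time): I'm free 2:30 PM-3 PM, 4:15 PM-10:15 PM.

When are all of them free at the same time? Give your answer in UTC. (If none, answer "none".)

12:15-13:15

Uma in UTC: 10:45-17:15 (add 1h to convert from UTC-1).
Bashir in UTC: 09:45-10:30, 11:00-13:15.
Clara in UTC: 08:00-11:30, 11:45-14:00, 14:45-18:00 (add 1h to convert from UTC-1).
Zara in UTC: 10:30-11:00, 12:15-18:15 (subtract 4h to convert from UTC+4).
Uma ∩ Bashir: 11:00-13:15.
Uma ∩ Bashir ∩ Clara: 11:00-11:30, 11:45-13:15.
Uma ∩ Bashir ∩ Clara ∩ Zara: 12:15-13:15.
Those are the intersection windows.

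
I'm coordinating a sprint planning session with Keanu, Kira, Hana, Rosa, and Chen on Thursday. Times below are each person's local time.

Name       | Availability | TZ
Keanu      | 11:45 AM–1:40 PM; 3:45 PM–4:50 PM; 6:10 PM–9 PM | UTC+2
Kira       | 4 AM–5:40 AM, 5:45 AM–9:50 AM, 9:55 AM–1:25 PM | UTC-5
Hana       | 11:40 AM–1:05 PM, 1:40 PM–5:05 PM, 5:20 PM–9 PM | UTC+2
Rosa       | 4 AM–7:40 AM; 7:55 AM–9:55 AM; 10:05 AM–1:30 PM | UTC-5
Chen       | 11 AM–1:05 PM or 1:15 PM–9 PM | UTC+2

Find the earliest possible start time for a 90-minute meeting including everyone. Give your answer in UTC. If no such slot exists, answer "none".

Keanu in UTC: 09:45-11:40, 13:45-14:50, 16:10-19:00 (subtract 2h to convert from UTC+2).
Kira in UTC: 09:00-10:40, 10:45-14:50, 14:55-18:25 (add 5h to convert from UTC-5).
Hana in UTC: 09:40-11:05, 11:40-15:05, 15:20-19:00 (subtract 2h to convert from UTC+2).
Rosa in UTC: 09:00-12:40, 12:55-14:55, 15:05-18:30 (add 5h to convert from UTC-5).
Chen in UTC: 09:00-11:05, 11:15-19:00 (subtract 2h to convert from UTC+2).
Keanu ∩ Kira: 09:45-10:40, 10:45-11:40, 13:45-14:50, 16:10-18:25.
Keanu ∩ Kira ∩ Hana: 09:45-10:40, 10:45-11:05, 13:45-14:50, 16:10-18:25.
Keanu ∩ Kira ∩ Hana ∩ Rosa: 09:45-10:40, 10:45-11:05, 13:45-14:50, 16:10-18:25.
Keanu ∩ Kira ∩ Hana ∩ Rosa ∩ Chen: 09:45-10:40, 10:45-11:05, 13:45-14:50, 16:10-18:25.
The first common window of at least 90 minutes is 16:10-18:25, so the earliest start is 16:10.

16:10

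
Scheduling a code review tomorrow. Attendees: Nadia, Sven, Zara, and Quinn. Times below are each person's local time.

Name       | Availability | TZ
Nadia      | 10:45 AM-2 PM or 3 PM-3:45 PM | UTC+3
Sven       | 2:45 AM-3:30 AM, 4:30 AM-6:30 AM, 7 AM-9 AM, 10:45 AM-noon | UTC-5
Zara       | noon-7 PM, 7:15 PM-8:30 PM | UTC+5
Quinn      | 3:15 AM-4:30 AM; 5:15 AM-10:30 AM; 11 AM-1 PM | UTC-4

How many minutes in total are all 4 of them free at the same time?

Nadia in UTC: 07:45-11:00, 12:00-12:45 (subtract 3h to convert from UTC+3).
Sven in UTC: 07:45-08:30, 09:30-11:30, 12:00-14:00, 15:45-17:00 (add 5h to convert from UTC-5).
Zara in UTC: 07:00-14:00, 14:15-15:30 (subtract 5h to convert from UTC+5).
Quinn in UTC: 07:15-08:30, 09:15-14:30, 15:00-17:00 (add 4h to convert from UTC-4).
Nadia ∩ Sven: 07:45-08:30, 09:30-11:00, 12:00-12:45.
Nadia ∩ Sven ∩ Zara: 07:45-08:30, 09:30-11:00, 12:00-12:45.
Nadia ∩ Sven ∩ Zara ∩ Quinn: 07:45-08:30, 09:30-11:00, 12:00-12:45.
Those are the intersection windows.
Summing the common windows: 45 + 90 + 45 = 180 minutes.

180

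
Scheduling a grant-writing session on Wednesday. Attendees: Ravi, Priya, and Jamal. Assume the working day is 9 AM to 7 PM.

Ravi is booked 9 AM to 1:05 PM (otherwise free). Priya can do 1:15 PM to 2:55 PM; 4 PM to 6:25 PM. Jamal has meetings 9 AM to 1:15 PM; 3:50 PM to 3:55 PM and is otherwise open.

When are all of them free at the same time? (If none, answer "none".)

13:15-14:55, 16:00-18:25

Ravi free: 13:05-19:00 (invert busy blocks within the working day).
Priya free: 13:15-14:55, 16:00-18:25.
Jamal free: 13:15-15:50, 15:55-19:00 (invert busy blocks within the working day).
Ravi ∩ Priya: 13:15-14:55, 16:00-18:25.
Ravi ∩ Priya ∩ Jamal: 13:15-14:55, 16:00-18:25.
Those are the intersection windows.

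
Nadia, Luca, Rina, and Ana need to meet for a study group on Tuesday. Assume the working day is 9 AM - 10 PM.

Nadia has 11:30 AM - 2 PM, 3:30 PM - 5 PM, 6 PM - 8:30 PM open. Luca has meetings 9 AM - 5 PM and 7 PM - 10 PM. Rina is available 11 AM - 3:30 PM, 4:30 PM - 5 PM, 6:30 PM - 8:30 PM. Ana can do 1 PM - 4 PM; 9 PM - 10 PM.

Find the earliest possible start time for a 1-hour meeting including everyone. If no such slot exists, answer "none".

Nadia free: 11:30-14:00, 15:30-17:00, 18:00-20:30.
Luca free: 17:00-19:00 (invert busy blocks within the working day).
Rina free: 11:00-15:30, 16:30-17:00, 18:30-20:30.
Ana free: 13:00-16:00, 21:00-22:00.
Nadia ∩ Luca: 18:00-19:00.
Nadia ∩ Luca ∩ Rina: 18:30-19:00.
Nadia ∩ Luca ∩ Rina ∩ Ana: ∅.
There is no time when everyone is free.
No common window is at least 60 minutes long.

none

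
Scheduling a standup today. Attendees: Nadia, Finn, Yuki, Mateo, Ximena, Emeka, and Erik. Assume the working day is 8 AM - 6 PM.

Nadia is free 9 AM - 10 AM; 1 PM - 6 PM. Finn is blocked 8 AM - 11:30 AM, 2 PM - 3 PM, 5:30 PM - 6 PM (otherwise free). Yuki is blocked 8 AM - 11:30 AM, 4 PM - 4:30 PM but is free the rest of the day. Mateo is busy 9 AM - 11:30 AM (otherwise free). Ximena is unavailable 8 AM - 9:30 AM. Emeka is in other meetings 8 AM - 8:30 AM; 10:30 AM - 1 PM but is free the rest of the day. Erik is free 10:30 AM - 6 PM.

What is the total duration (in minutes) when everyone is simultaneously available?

Nadia free: 09:00-10:00, 13:00-18:00.
Finn free: 11:30-14:00, 15:00-17:30 (invert busy blocks within the working day).
Yuki free: 11:30-16:00, 16:30-18:00 (invert busy blocks within the working day).
Mateo free: 08:00-09:00, 11:30-18:00 (invert busy blocks within the working day).
Ximena free: 09:30-18:00 (invert busy blocks within the working day).
Emeka free: 08:30-10:30, 13:00-18:00 (invert busy blocks within the working day).
Erik free: 10:30-18:00.
Nadia ∩ Finn: 13:00-14:00, 15:00-17:30.
Nadia ∩ Finn ∩ Yuki: 13:00-14:00, 15:00-16:00, 16:30-17:30.
Nadia ∩ Finn ∩ Yuki ∩ Mateo: 13:00-14:00, 15:00-16:00, 16:30-17:30.
Nadia ∩ Finn ∩ Yuki ∩ Mateo ∩ Ximena: 13:00-14:00, 15:00-16:00, 16:30-17:30.
Nadia ∩ Finn ∩ Yuki ∩ Mateo ∩ Ximena ∩ Emeka: 13:00-14:00, 15:00-16:00, 16:30-17:30.
Nadia ∩ Finn ∩ Yuki ∩ Mateo ∩ Ximena ∩ Emeka ∩ Erik: 13:00-14:00, 15:00-16:00, 16:30-17:30.
So the common availability across everyone is 13:00-14:00, 15:00-16:00, 16:30-17:30.
Summing the common windows: 60 + 60 + 60 = 180 minutes.

180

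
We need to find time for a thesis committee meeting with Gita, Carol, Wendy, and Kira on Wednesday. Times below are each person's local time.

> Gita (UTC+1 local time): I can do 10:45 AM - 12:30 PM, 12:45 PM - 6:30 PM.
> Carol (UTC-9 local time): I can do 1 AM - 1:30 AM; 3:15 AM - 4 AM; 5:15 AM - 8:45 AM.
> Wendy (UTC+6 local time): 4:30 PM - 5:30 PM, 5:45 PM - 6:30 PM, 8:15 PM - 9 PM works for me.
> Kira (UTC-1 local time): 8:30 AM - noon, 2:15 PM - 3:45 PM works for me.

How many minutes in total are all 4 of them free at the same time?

15

Gita in UTC: 09:45-11:30, 11:45-17:30 (subtract 1h to convert from UTC+1).
Carol in UTC: 10:00-10:30, 12:15-13:00, 14:15-17:45 (add 9h to convert from UTC-9).
Wendy in UTC: 10:30-11:30, 11:45-12:30, 14:15-15:00 (subtract 6h to convert from UTC+6).
Kira in UTC: 09:30-13:00, 15:15-16:45 (add 1h to convert from UTC-1).
Gita ∩ Carol: 10:00-10:30, 12:15-13:00, 14:15-17:30.
Gita ∩ Carol ∩ Wendy: 12:15-12:30, 14:15-15:00.
Gita ∩ Carol ∩ Wendy ∩ Kira: 12:15-12:30.
That's a single block of 15 minutes.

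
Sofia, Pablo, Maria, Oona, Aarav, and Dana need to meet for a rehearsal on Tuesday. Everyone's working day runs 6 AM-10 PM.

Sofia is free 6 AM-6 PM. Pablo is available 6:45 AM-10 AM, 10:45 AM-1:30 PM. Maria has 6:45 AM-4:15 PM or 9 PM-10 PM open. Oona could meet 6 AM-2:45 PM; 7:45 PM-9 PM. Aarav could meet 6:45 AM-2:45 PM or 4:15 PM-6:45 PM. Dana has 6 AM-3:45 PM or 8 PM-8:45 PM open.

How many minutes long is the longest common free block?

Sofia ∩ Pablo: 06:45-10:00, 10:45-13:30.
Sofia ∩ Pablo ∩ Maria: 06:45-10:00, 10:45-13:30.
Sofia ∩ Pablo ∩ Maria ∩ Oona: 06:45-10:00, 10:45-13:30.
Sofia ∩ Pablo ∩ Maria ∩ Oona ∩ Aarav: 06:45-10:00, 10:45-13:30.
Sofia ∩ Pablo ∩ Maria ∩ Oona ∩ Aarav ∩ Dana: 06:45-10:00, 10:45-13:30.
The longest is 06:45-10:00 at 195 minutes.

195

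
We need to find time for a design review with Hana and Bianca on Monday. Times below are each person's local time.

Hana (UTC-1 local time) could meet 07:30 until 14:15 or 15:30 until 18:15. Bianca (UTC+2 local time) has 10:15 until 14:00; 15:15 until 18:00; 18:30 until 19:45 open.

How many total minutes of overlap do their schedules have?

Hana in UTC: 08:30-15:15, 16:30-19:15 (add 1h to convert from UTC-1).
Bianca in UTC: 08:15-12:00, 13:15-16:00, 16:30-17:45 (subtract 2h to convert from UTC+2).
Hana ∩ Bianca: 08:30-12:00, 13:15-15:15, 16:30-17:45.
Those are the intersection windows.
Summing the common windows: 210 + 120 + 75 = 405 minutes.

405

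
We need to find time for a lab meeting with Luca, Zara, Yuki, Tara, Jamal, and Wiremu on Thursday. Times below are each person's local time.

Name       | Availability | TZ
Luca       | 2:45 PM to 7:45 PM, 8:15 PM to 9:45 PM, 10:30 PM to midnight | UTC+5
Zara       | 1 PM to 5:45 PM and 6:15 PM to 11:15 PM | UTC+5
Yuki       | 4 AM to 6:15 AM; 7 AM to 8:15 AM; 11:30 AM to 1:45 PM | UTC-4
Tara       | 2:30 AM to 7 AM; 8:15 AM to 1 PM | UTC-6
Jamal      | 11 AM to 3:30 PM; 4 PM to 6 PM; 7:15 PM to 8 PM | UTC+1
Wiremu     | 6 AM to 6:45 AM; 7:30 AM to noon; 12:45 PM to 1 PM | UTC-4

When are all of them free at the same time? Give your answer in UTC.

10:00-10:15, 11:30-12:15, 15:30-16:00

Luca in UTC: 09:45-14:45, 15:15-16:45, 17:30-19:00 (subtract 5h to convert from UTC+5).
Zara in UTC: 08:00-12:45, 13:15-18:15 (subtract 5h to convert from UTC+5).
Yuki in UTC: 08:00-10:15, 11:00-12:15, 15:30-17:45 (add 4h to convert from UTC-4).
Tara in UTC: 08:30-13:00, 14:15-19:00 (add 6h to convert from UTC-6).
Jamal in UTC: 10:00-14:30, 15:00-17:00, 18:15-19:00 (subtract 1h to convert from UTC+1).
Wiremu in UTC: 10:00-10:45, 11:30-16:00, 16:45-17:00 (add 4h to convert from UTC-4).
Luca ∩ Zara: 09:45-12:45, 13:15-14:45, 15:15-16:45, 17:30-18:15.
Luca ∩ Zara ∩ Yuki: 09:45-10:15, 11:00-12:15, 15:30-16:45, 17:30-17:45.
Luca ∩ Zara ∩ Yuki ∩ Tara: 09:45-10:15, 11:00-12:15, 15:30-16:45, 17:30-17:45.
Luca ∩ Zara ∩ Yuki ∩ Tara ∩ Jamal: 10:00-10:15, 11:00-12:15, 15:30-16:45.
Luca ∩ Zara ∩ Yuki ∩ Tara ∩ Jamal ∩ Wiremu: 10:00-10:15, 11:30-12:15, 15:30-16:00.
Those are the intersection windows.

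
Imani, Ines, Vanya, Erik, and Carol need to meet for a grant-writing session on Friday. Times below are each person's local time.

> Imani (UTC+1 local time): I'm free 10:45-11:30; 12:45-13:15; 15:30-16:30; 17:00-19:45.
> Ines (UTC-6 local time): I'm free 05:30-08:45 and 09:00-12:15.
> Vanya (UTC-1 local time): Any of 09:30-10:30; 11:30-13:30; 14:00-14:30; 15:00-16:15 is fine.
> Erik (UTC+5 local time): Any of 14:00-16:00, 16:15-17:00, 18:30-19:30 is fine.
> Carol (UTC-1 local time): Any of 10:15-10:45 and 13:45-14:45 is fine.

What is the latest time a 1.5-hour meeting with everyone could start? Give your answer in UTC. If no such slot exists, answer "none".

none

Imani in UTC: 09:45-10:30, 11:45-12:15, 14:30-15:30, 16:00-18:45 (subtract 1h to convert from UTC+1).
Ines in UTC: 11:30-14:45, 15:00-18:15 (add 6h to convert from UTC-6).
Vanya in UTC: 10:30-11:30, 12:30-14:30, 15:00-15:30, 16:00-17:15 (add 1h to convert from UTC-1).
Erik in UTC: 09:00-11:00, 11:15-12:00, 13:30-14:30 (subtract 5h to convert from UTC+5).
Carol in UTC: 11:15-11:45, 14:45-15:45 (add 1h to convert from UTC-1).
Imani ∩ Ines: 11:45-12:15, 14:30-14:45, 15:00-15:30, 16:00-18:15.
Imani ∩ Ines ∩ Vanya: 15:00-15:30, 16:00-17:15.
Imani ∩ Ines ∩ Vanya ∩ Erik: ∅.
Imani ∩ Ines ∩ Vanya ∩ Erik ∩ Carol: ∅.
There is no time when everyone is free.
No common window is at least 90 minutes long.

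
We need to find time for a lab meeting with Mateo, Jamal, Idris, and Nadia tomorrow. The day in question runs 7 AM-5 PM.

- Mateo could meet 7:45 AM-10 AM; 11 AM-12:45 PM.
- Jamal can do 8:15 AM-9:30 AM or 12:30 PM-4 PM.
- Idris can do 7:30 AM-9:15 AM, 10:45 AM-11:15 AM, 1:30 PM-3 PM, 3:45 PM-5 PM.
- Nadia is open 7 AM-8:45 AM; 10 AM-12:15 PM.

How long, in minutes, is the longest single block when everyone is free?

Mateo ∩ Jamal: 08:15-09:30, 12:30-12:45.
Mateo ∩ Jamal ∩ Idris: 08:15-09:15.
Mateo ∩ Jamal ∩ Idris ∩ Nadia: 08:15-08:45.
The longest is 08:15-08:45 at 30 minutes.

30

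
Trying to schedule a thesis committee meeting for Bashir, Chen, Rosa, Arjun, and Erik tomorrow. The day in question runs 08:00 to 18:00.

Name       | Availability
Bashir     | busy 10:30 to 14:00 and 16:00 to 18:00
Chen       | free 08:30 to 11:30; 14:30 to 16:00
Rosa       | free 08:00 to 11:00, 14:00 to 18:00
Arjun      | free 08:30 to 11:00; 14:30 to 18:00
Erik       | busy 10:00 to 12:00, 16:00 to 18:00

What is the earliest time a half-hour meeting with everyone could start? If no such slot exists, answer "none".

08:30

Bashir free: 08:00-10:30, 14:00-16:00 (invert busy blocks within the working day).
Chen free: 08:30-11:30, 14:30-16:00.
Rosa free: 08:00-11:00, 14:00-18:00.
Arjun free: 08:30-11:00, 14:30-18:00.
Erik free: 08:00-10:00, 12:00-16:00 (invert busy blocks within the working day).
Bashir ∩ Chen: 08:30-10:30, 14:30-16:00.
Bashir ∩ Chen ∩ Rosa: 08:30-10:30, 14:30-16:00.
Bashir ∩ Chen ∩ Rosa ∩ Arjun: 08:30-10:30, 14:30-16:00.
Bashir ∩ Chen ∩ Rosa ∩ Arjun ∩ Erik: 08:30-10:00, 14:30-16:00.
The first common window of at least 30 minutes is 08:30-10:00, so the earliest start is 08:30.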